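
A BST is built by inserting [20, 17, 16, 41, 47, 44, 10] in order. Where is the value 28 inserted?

Starting tree (level order): [20, 17, 41, 16, None, None, 47, 10, None, 44]
Insertion path: 20 -> 41
Result: insert 28 as left child of 41
Final tree (level order): [20, 17, 41, 16, None, 28, 47, 10, None, None, None, 44]


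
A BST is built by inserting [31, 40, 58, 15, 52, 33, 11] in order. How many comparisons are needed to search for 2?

Search path for 2: 31 -> 15 -> 11
Found: False
Comparisons: 3


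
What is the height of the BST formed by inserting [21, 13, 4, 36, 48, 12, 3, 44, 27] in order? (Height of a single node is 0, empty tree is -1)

Insertion order: [21, 13, 4, 36, 48, 12, 3, 44, 27]
Tree (level-order array): [21, 13, 36, 4, None, 27, 48, 3, 12, None, None, 44]
Compute height bottom-up (empty subtree = -1):
  height(3) = 1 + max(-1, -1) = 0
  height(12) = 1 + max(-1, -1) = 0
  height(4) = 1 + max(0, 0) = 1
  height(13) = 1 + max(1, -1) = 2
  height(27) = 1 + max(-1, -1) = 0
  height(44) = 1 + max(-1, -1) = 0
  height(48) = 1 + max(0, -1) = 1
  height(36) = 1 + max(0, 1) = 2
  height(21) = 1 + max(2, 2) = 3
Height = 3


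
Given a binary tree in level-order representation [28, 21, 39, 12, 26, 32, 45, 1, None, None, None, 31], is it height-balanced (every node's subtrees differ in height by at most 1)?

Tree (level-order array): [28, 21, 39, 12, 26, 32, 45, 1, None, None, None, 31]
Definition: a tree is height-balanced if, at every node, |h(left) - h(right)| <= 1 (empty subtree has height -1).
Bottom-up per-node check:
  node 1: h_left=-1, h_right=-1, diff=0 [OK], height=0
  node 12: h_left=0, h_right=-1, diff=1 [OK], height=1
  node 26: h_left=-1, h_right=-1, diff=0 [OK], height=0
  node 21: h_left=1, h_right=0, diff=1 [OK], height=2
  node 31: h_left=-1, h_right=-1, diff=0 [OK], height=0
  node 32: h_left=0, h_right=-1, diff=1 [OK], height=1
  node 45: h_left=-1, h_right=-1, diff=0 [OK], height=0
  node 39: h_left=1, h_right=0, diff=1 [OK], height=2
  node 28: h_left=2, h_right=2, diff=0 [OK], height=3
All nodes satisfy the balance condition.
Result: Balanced


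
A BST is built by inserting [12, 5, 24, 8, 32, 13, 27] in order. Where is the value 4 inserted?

Starting tree (level order): [12, 5, 24, None, 8, 13, 32, None, None, None, None, 27]
Insertion path: 12 -> 5
Result: insert 4 as left child of 5
Final tree (level order): [12, 5, 24, 4, 8, 13, 32, None, None, None, None, None, None, 27]


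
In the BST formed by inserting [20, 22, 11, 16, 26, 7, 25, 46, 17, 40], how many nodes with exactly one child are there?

Tree built from: [20, 22, 11, 16, 26, 7, 25, 46, 17, 40]
Tree (level-order array): [20, 11, 22, 7, 16, None, 26, None, None, None, 17, 25, 46, None, None, None, None, 40]
Rule: These are nodes with exactly 1 non-null child.
Per-node child counts:
  node 20: 2 child(ren)
  node 11: 2 child(ren)
  node 7: 0 child(ren)
  node 16: 1 child(ren)
  node 17: 0 child(ren)
  node 22: 1 child(ren)
  node 26: 2 child(ren)
  node 25: 0 child(ren)
  node 46: 1 child(ren)
  node 40: 0 child(ren)
Matching nodes: [16, 22, 46]
Count of nodes with exactly one child: 3


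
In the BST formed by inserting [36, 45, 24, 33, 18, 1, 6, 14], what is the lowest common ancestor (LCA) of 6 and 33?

Tree insertion order: [36, 45, 24, 33, 18, 1, 6, 14]
Tree (level-order array): [36, 24, 45, 18, 33, None, None, 1, None, None, None, None, 6, None, 14]
In a BST, the LCA of p=6, q=33 is the first node v on the
root-to-leaf path with p <= v <= q (go left if both < v, right if both > v).
Walk from root:
  at 36: both 6 and 33 < 36, go left
  at 24: 6 <= 24 <= 33, this is the LCA
LCA = 24


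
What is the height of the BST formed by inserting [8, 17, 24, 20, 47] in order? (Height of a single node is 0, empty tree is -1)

Insertion order: [8, 17, 24, 20, 47]
Tree (level-order array): [8, None, 17, None, 24, 20, 47]
Compute height bottom-up (empty subtree = -1):
  height(20) = 1 + max(-1, -1) = 0
  height(47) = 1 + max(-1, -1) = 0
  height(24) = 1 + max(0, 0) = 1
  height(17) = 1 + max(-1, 1) = 2
  height(8) = 1 + max(-1, 2) = 3
Height = 3


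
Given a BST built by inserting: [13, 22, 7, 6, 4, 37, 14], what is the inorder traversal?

Tree insertion order: [13, 22, 7, 6, 4, 37, 14]
Tree (level-order array): [13, 7, 22, 6, None, 14, 37, 4]
Inorder traversal: [4, 6, 7, 13, 14, 22, 37]


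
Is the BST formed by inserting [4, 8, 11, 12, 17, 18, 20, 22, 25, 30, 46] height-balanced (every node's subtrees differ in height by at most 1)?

Tree (level-order array): [4, None, 8, None, 11, None, 12, None, 17, None, 18, None, 20, None, 22, None, 25, None, 30, None, 46]
Definition: a tree is height-balanced if, at every node, |h(left) - h(right)| <= 1 (empty subtree has height -1).
Bottom-up per-node check:
  node 46: h_left=-1, h_right=-1, diff=0 [OK], height=0
  node 30: h_left=-1, h_right=0, diff=1 [OK], height=1
  node 25: h_left=-1, h_right=1, diff=2 [FAIL (|-1-1|=2 > 1)], height=2
  node 22: h_left=-1, h_right=2, diff=3 [FAIL (|-1-2|=3 > 1)], height=3
  node 20: h_left=-1, h_right=3, diff=4 [FAIL (|-1-3|=4 > 1)], height=4
  node 18: h_left=-1, h_right=4, diff=5 [FAIL (|-1-4|=5 > 1)], height=5
  node 17: h_left=-1, h_right=5, diff=6 [FAIL (|-1-5|=6 > 1)], height=6
  node 12: h_left=-1, h_right=6, diff=7 [FAIL (|-1-6|=7 > 1)], height=7
  node 11: h_left=-1, h_right=7, diff=8 [FAIL (|-1-7|=8 > 1)], height=8
  node 8: h_left=-1, h_right=8, diff=9 [FAIL (|-1-8|=9 > 1)], height=9
  node 4: h_left=-1, h_right=9, diff=10 [FAIL (|-1-9|=10 > 1)], height=10
Node 25 violates the condition: |-1 - 1| = 2 > 1.
Result: Not balanced


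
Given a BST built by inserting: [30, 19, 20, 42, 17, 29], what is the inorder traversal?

Tree insertion order: [30, 19, 20, 42, 17, 29]
Tree (level-order array): [30, 19, 42, 17, 20, None, None, None, None, None, 29]
Inorder traversal: [17, 19, 20, 29, 30, 42]


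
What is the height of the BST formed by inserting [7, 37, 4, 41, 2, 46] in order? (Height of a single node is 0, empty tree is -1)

Insertion order: [7, 37, 4, 41, 2, 46]
Tree (level-order array): [7, 4, 37, 2, None, None, 41, None, None, None, 46]
Compute height bottom-up (empty subtree = -1):
  height(2) = 1 + max(-1, -1) = 0
  height(4) = 1 + max(0, -1) = 1
  height(46) = 1 + max(-1, -1) = 0
  height(41) = 1 + max(-1, 0) = 1
  height(37) = 1 + max(-1, 1) = 2
  height(7) = 1 + max(1, 2) = 3
Height = 3


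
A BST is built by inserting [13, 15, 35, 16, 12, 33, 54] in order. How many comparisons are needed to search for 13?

Search path for 13: 13
Found: True
Comparisons: 1


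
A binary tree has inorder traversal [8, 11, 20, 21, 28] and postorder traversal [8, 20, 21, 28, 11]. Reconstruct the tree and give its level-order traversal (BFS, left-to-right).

Inorder:   [8, 11, 20, 21, 28]
Postorder: [8, 20, 21, 28, 11]
Algorithm: postorder visits root last, so walk postorder right-to-left;
each value is the root of the current inorder slice — split it at that
value, recurse on the right subtree first, then the left.
Recursive splits:
  root=11; inorder splits into left=[8], right=[20, 21, 28]
  root=28; inorder splits into left=[20, 21], right=[]
  root=21; inorder splits into left=[20], right=[]
  root=20; inorder splits into left=[], right=[]
  root=8; inorder splits into left=[], right=[]
Reconstructed level-order: [11, 8, 28, 21, 20]


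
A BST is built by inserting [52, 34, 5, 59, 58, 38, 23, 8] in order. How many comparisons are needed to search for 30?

Search path for 30: 52 -> 34 -> 5 -> 23
Found: False
Comparisons: 4


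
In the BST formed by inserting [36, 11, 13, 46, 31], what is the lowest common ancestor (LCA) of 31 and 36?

Tree insertion order: [36, 11, 13, 46, 31]
Tree (level-order array): [36, 11, 46, None, 13, None, None, None, 31]
In a BST, the LCA of p=31, q=36 is the first node v on the
root-to-leaf path with p <= v <= q (go left if both < v, right if both > v).
Walk from root:
  at 36: 31 <= 36 <= 36, this is the LCA
LCA = 36


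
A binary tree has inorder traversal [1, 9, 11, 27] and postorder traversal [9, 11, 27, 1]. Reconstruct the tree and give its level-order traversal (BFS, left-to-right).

Inorder:   [1, 9, 11, 27]
Postorder: [9, 11, 27, 1]
Algorithm: postorder visits root last, so walk postorder right-to-left;
each value is the root of the current inorder slice — split it at that
value, recurse on the right subtree first, then the left.
Recursive splits:
  root=1; inorder splits into left=[], right=[9, 11, 27]
  root=27; inorder splits into left=[9, 11], right=[]
  root=11; inorder splits into left=[9], right=[]
  root=9; inorder splits into left=[], right=[]
Reconstructed level-order: [1, 27, 11, 9]


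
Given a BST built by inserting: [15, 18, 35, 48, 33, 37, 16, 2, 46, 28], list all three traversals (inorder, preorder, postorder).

Tree insertion order: [15, 18, 35, 48, 33, 37, 16, 2, 46, 28]
Tree (level-order array): [15, 2, 18, None, None, 16, 35, None, None, 33, 48, 28, None, 37, None, None, None, None, 46]
Inorder (L, root, R): [2, 15, 16, 18, 28, 33, 35, 37, 46, 48]
Preorder (root, L, R): [15, 2, 18, 16, 35, 33, 28, 48, 37, 46]
Postorder (L, R, root): [2, 16, 28, 33, 46, 37, 48, 35, 18, 15]


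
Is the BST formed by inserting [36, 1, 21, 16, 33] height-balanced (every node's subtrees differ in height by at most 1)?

Tree (level-order array): [36, 1, None, None, 21, 16, 33]
Definition: a tree is height-balanced if, at every node, |h(left) - h(right)| <= 1 (empty subtree has height -1).
Bottom-up per-node check:
  node 16: h_left=-1, h_right=-1, diff=0 [OK], height=0
  node 33: h_left=-1, h_right=-1, diff=0 [OK], height=0
  node 21: h_left=0, h_right=0, diff=0 [OK], height=1
  node 1: h_left=-1, h_right=1, diff=2 [FAIL (|-1-1|=2 > 1)], height=2
  node 36: h_left=2, h_right=-1, diff=3 [FAIL (|2--1|=3 > 1)], height=3
Node 1 violates the condition: |-1 - 1| = 2 > 1.
Result: Not balanced


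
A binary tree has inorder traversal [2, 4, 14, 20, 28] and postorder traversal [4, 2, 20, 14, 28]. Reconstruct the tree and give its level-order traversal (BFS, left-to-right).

Inorder:   [2, 4, 14, 20, 28]
Postorder: [4, 2, 20, 14, 28]
Algorithm: postorder visits root last, so walk postorder right-to-left;
each value is the root of the current inorder slice — split it at that
value, recurse on the right subtree first, then the left.
Recursive splits:
  root=28; inorder splits into left=[2, 4, 14, 20], right=[]
  root=14; inorder splits into left=[2, 4], right=[20]
  root=20; inorder splits into left=[], right=[]
  root=2; inorder splits into left=[], right=[4]
  root=4; inorder splits into left=[], right=[]
Reconstructed level-order: [28, 14, 2, 20, 4]


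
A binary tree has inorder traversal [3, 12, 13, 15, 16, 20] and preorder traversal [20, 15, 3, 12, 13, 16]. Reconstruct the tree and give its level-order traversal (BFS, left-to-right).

Inorder:  [3, 12, 13, 15, 16, 20]
Preorder: [20, 15, 3, 12, 13, 16]
Algorithm: preorder visits root first, so consume preorder in order;
for each root, split the current inorder slice at that value into
left-subtree inorder and right-subtree inorder, then recurse.
Recursive splits:
  root=20; inorder splits into left=[3, 12, 13, 15, 16], right=[]
  root=15; inorder splits into left=[3, 12, 13], right=[16]
  root=3; inorder splits into left=[], right=[12, 13]
  root=12; inorder splits into left=[], right=[13]
  root=13; inorder splits into left=[], right=[]
  root=16; inorder splits into left=[], right=[]
Reconstructed level-order: [20, 15, 3, 16, 12, 13]


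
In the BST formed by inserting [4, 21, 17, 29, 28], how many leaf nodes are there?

Tree built from: [4, 21, 17, 29, 28]
Tree (level-order array): [4, None, 21, 17, 29, None, None, 28]
Rule: A leaf has 0 children.
Per-node child counts:
  node 4: 1 child(ren)
  node 21: 2 child(ren)
  node 17: 0 child(ren)
  node 29: 1 child(ren)
  node 28: 0 child(ren)
Matching nodes: [17, 28]
Count of leaf nodes: 2


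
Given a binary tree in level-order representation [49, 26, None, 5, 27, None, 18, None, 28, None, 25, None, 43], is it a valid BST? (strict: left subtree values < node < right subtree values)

Level-order array: [49, 26, None, 5, 27, None, 18, None, 28, None, 25, None, 43]
Validate using subtree bounds (lo, hi): at each node, require lo < value < hi,
then recurse left with hi=value and right with lo=value.
Preorder trace (stopping at first violation):
  at node 49 with bounds (-inf, +inf): OK
  at node 26 with bounds (-inf, 49): OK
  at node 5 with bounds (-inf, 26): OK
  at node 18 with bounds (5, 26): OK
  at node 25 with bounds (18, 26): OK
  at node 27 with bounds (26, 49): OK
  at node 28 with bounds (27, 49): OK
  at node 43 with bounds (28, 49): OK
No violation found at any node.
Result: Valid BST


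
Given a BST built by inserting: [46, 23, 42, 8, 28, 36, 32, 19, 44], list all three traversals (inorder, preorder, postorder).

Tree insertion order: [46, 23, 42, 8, 28, 36, 32, 19, 44]
Tree (level-order array): [46, 23, None, 8, 42, None, 19, 28, 44, None, None, None, 36, None, None, 32]
Inorder (L, root, R): [8, 19, 23, 28, 32, 36, 42, 44, 46]
Preorder (root, L, R): [46, 23, 8, 19, 42, 28, 36, 32, 44]
Postorder (L, R, root): [19, 8, 32, 36, 28, 44, 42, 23, 46]


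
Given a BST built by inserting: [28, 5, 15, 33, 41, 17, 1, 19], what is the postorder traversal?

Tree insertion order: [28, 5, 15, 33, 41, 17, 1, 19]
Tree (level-order array): [28, 5, 33, 1, 15, None, 41, None, None, None, 17, None, None, None, 19]
Postorder traversal: [1, 19, 17, 15, 5, 41, 33, 28]


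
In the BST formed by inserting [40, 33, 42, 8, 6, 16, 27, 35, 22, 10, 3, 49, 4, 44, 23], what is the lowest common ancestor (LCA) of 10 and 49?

Tree insertion order: [40, 33, 42, 8, 6, 16, 27, 35, 22, 10, 3, 49, 4, 44, 23]
Tree (level-order array): [40, 33, 42, 8, 35, None, 49, 6, 16, None, None, 44, None, 3, None, 10, 27, None, None, None, 4, None, None, 22, None, None, None, None, 23]
In a BST, the LCA of p=10, q=49 is the first node v on the
root-to-leaf path with p <= v <= q (go left if both < v, right if both > v).
Walk from root:
  at 40: 10 <= 40 <= 49, this is the LCA
LCA = 40


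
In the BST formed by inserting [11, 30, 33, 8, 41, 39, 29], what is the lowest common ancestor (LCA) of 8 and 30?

Tree insertion order: [11, 30, 33, 8, 41, 39, 29]
Tree (level-order array): [11, 8, 30, None, None, 29, 33, None, None, None, 41, 39]
In a BST, the LCA of p=8, q=30 is the first node v on the
root-to-leaf path with p <= v <= q (go left if both < v, right if both > v).
Walk from root:
  at 11: 8 <= 11 <= 30, this is the LCA
LCA = 11


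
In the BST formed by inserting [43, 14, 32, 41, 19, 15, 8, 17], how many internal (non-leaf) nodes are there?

Tree built from: [43, 14, 32, 41, 19, 15, 8, 17]
Tree (level-order array): [43, 14, None, 8, 32, None, None, 19, 41, 15, None, None, None, None, 17]
Rule: An internal node has at least one child.
Per-node child counts:
  node 43: 1 child(ren)
  node 14: 2 child(ren)
  node 8: 0 child(ren)
  node 32: 2 child(ren)
  node 19: 1 child(ren)
  node 15: 1 child(ren)
  node 17: 0 child(ren)
  node 41: 0 child(ren)
Matching nodes: [43, 14, 32, 19, 15]
Count of internal (non-leaf) nodes: 5


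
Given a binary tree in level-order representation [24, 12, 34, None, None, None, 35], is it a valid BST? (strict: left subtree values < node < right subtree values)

Level-order array: [24, 12, 34, None, None, None, 35]
Validate using subtree bounds (lo, hi): at each node, require lo < value < hi,
then recurse left with hi=value and right with lo=value.
Preorder trace (stopping at first violation):
  at node 24 with bounds (-inf, +inf): OK
  at node 12 with bounds (-inf, 24): OK
  at node 34 with bounds (24, +inf): OK
  at node 35 with bounds (34, +inf): OK
No violation found at any node.
Result: Valid BST


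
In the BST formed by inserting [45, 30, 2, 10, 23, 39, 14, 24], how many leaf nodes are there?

Tree built from: [45, 30, 2, 10, 23, 39, 14, 24]
Tree (level-order array): [45, 30, None, 2, 39, None, 10, None, None, None, 23, 14, 24]
Rule: A leaf has 0 children.
Per-node child counts:
  node 45: 1 child(ren)
  node 30: 2 child(ren)
  node 2: 1 child(ren)
  node 10: 1 child(ren)
  node 23: 2 child(ren)
  node 14: 0 child(ren)
  node 24: 0 child(ren)
  node 39: 0 child(ren)
Matching nodes: [14, 24, 39]
Count of leaf nodes: 3


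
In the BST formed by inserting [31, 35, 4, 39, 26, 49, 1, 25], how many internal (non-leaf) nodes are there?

Tree built from: [31, 35, 4, 39, 26, 49, 1, 25]
Tree (level-order array): [31, 4, 35, 1, 26, None, 39, None, None, 25, None, None, 49]
Rule: An internal node has at least one child.
Per-node child counts:
  node 31: 2 child(ren)
  node 4: 2 child(ren)
  node 1: 0 child(ren)
  node 26: 1 child(ren)
  node 25: 0 child(ren)
  node 35: 1 child(ren)
  node 39: 1 child(ren)
  node 49: 0 child(ren)
Matching nodes: [31, 4, 26, 35, 39]
Count of internal (non-leaf) nodes: 5


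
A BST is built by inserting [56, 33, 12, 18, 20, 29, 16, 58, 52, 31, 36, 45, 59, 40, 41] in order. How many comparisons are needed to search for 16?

Search path for 16: 56 -> 33 -> 12 -> 18 -> 16
Found: True
Comparisons: 5


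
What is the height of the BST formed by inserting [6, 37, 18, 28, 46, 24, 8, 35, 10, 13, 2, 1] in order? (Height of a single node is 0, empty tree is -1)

Insertion order: [6, 37, 18, 28, 46, 24, 8, 35, 10, 13, 2, 1]
Tree (level-order array): [6, 2, 37, 1, None, 18, 46, None, None, 8, 28, None, None, None, 10, 24, 35, None, 13]
Compute height bottom-up (empty subtree = -1):
  height(1) = 1 + max(-1, -1) = 0
  height(2) = 1 + max(0, -1) = 1
  height(13) = 1 + max(-1, -1) = 0
  height(10) = 1 + max(-1, 0) = 1
  height(8) = 1 + max(-1, 1) = 2
  height(24) = 1 + max(-1, -1) = 0
  height(35) = 1 + max(-1, -1) = 0
  height(28) = 1 + max(0, 0) = 1
  height(18) = 1 + max(2, 1) = 3
  height(46) = 1 + max(-1, -1) = 0
  height(37) = 1 + max(3, 0) = 4
  height(6) = 1 + max(1, 4) = 5
Height = 5


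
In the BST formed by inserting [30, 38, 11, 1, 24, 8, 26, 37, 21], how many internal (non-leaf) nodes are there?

Tree built from: [30, 38, 11, 1, 24, 8, 26, 37, 21]
Tree (level-order array): [30, 11, 38, 1, 24, 37, None, None, 8, 21, 26]
Rule: An internal node has at least one child.
Per-node child counts:
  node 30: 2 child(ren)
  node 11: 2 child(ren)
  node 1: 1 child(ren)
  node 8: 0 child(ren)
  node 24: 2 child(ren)
  node 21: 0 child(ren)
  node 26: 0 child(ren)
  node 38: 1 child(ren)
  node 37: 0 child(ren)
Matching nodes: [30, 11, 1, 24, 38]
Count of internal (non-leaf) nodes: 5


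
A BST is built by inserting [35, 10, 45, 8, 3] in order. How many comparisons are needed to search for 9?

Search path for 9: 35 -> 10 -> 8
Found: False
Comparisons: 3


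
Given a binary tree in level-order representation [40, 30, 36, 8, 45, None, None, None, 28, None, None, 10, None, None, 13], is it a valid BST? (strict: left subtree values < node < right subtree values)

Level-order array: [40, 30, 36, 8, 45, None, None, None, 28, None, None, 10, None, None, 13]
Validate using subtree bounds (lo, hi): at each node, require lo < value < hi,
then recurse left with hi=value and right with lo=value.
Preorder trace (stopping at first violation):
  at node 40 with bounds (-inf, +inf): OK
  at node 30 with bounds (-inf, 40): OK
  at node 8 with bounds (-inf, 30): OK
  at node 28 with bounds (8, 30): OK
  at node 10 with bounds (8, 28): OK
  at node 13 with bounds (10, 28): OK
  at node 45 with bounds (30, 40): VIOLATION
Node 45 violates its bound: not (30 < 45 < 40).
Result: Not a valid BST


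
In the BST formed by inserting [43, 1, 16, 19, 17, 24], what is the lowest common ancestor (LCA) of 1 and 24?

Tree insertion order: [43, 1, 16, 19, 17, 24]
Tree (level-order array): [43, 1, None, None, 16, None, 19, 17, 24]
In a BST, the LCA of p=1, q=24 is the first node v on the
root-to-leaf path with p <= v <= q (go left if both < v, right if both > v).
Walk from root:
  at 43: both 1 and 24 < 43, go left
  at 1: 1 <= 1 <= 24, this is the LCA
LCA = 1


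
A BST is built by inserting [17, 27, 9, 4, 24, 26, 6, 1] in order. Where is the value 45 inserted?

Starting tree (level order): [17, 9, 27, 4, None, 24, None, 1, 6, None, 26]
Insertion path: 17 -> 27
Result: insert 45 as right child of 27
Final tree (level order): [17, 9, 27, 4, None, 24, 45, 1, 6, None, 26]


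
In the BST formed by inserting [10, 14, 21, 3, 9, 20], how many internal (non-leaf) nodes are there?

Tree built from: [10, 14, 21, 3, 9, 20]
Tree (level-order array): [10, 3, 14, None, 9, None, 21, None, None, 20]
Rule: An internal node has at least one child.
Per-node child counts:
  node 10: 2 child(ren)
  node 3: 1 child(ren)
  node 9: 0 child(ren)
  node 14: 1 child(ren)
  node 21: 1 child(ren)
  node 20: 0 child(ren)
Matching nodes: [10, 3, 14, 21]
Count of internal (non-leaf) nodes: 4


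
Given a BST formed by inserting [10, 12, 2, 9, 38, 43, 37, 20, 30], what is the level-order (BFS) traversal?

Tree insertion order: [10, 12, 2, 9, 38, 43, 37, 20, 30]
Tree (level-order array): [10, 2, 12, None, 9, None, 38, None, None, 37, 43, 20, None, None, None, None, 30]
BFS from the root, enqueuing left then right child of each popped node:
  queue [10] -> pop 10, enqueue [2, 12], visited so far: [10]
  queue [2, 12] -> pop 2, enqueue [9], visited so far: [10, 2]
  queue [12, 9] -> pop 12, enqueue [38], visited so far: [10, 2, 12]
  queue [9, 38] -> pop 9, enqueue [none], visited so far: [10, 2, 12, 9]
  queue [38] -> pop 38, enqueue [37, 43], visited so far: [10, 2, 12, 9, 38]
  queue [37, 43] -> pop 37, enqueue [20], visited so far: [10, 2, 12, 9, 38, 37]
  queue [43, 20] -> pop 43, enqueue [none], visited so far: [10, 2, 12, 9, 38, 37, 43]
  queue [20] -> pop 20, enqueue [30], visited so far: [10, 2, 12, 9, 38, 37, 43, 20]
  queue [30] -> pop 30, enqueue [none], visited so far: [10, 2, 12, 9, 38, 37, 43, 20, 30]
Result: [10, 2, 12, 9, 38, 37, 43, 20, 30]


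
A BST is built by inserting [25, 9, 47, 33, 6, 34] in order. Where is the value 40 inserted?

Starting tree (level order): [25, 9, 47, 6, None, 33, None, None, None, None, 34]
Insertion path: 25 -> 47 -> 33 -> 34
Result: insert 40 as right child of 34
Final tree (level order): [25, 9, 47, 6, None, 33, None, None, None, None, 34, None, 40]


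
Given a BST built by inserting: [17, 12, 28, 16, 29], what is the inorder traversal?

Tree insertion order: [17, 12, 28, 16, 29]
Tree (level-order array): [17, 12, 28, None, 16, None, 29]
Inorder traversal: [12, 16, 17, 28, 29]


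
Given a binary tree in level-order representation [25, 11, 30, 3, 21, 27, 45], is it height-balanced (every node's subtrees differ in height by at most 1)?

Tree (level-order array): [25, 11, 30, 3, 21, 27, 45]
Definition: a tree is height-balanced if, at every node, |h(left) - h(right)| <= 1 (empty subtree has height -1).
Bottom-up per-node check:
  node 3: h_left=-1, h_right=-1, diff=0 [OK], height=0
  node 21: h_left=-1, h_right=-1, diff=0 [OK], height=0
  node 11: h_left=0, h_right=0, diff=0 [OK], height=1
  node 27: h_left=-1, h_right=-1, diff=0 [OK], height=0
  node 45: h_left=-1, h_right=-1, diff=0 [OK], height=0
  node 30: h_left=0, h_right=0, diff=0 [OK], height=1
  node 25: h_left=1, h_right=1, diff=0 [OK], height=2
All nodes satisfy the balance condition.
Result: Balanced


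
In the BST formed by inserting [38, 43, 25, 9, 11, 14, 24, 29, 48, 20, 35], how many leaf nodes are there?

Tree built from: [38, 43, 25, 9, 11, 14, 24, 29, 48, 20, 35]
Tree (level-order array): [38, 25, 43, 9, 29, None, 48, None, 11, None, 35, None, None, None, 14, None, None, None, 24, 20]
Rule: A leaf has 0 children.
Per-node child counts:
  node 38: 2 child(ren)
  node 25: 2 child(ren)
  node 9: 1 child(ren)
  node 11: 1 child(ren)
  node 14: 1 child(ren)
  node 24: 1 child(ren)
  node 20: 0 child(ren)
  node 29: 1 child(ren)
  node 35: 0 child(ren)
  node 43: 1 child(ren)
  node 48: 0 child(ren)
Matching nodes: [20, 35, 48]
Count of leaf nodes: 3


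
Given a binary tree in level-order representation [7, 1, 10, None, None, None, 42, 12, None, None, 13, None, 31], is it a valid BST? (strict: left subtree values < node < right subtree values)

Level-order array: [7, 1, 10, None, None, None, 42, 12, None, None, 13, None, 31]
Validate using subtree bounds (lo, hi): at each node, require lo < value < hi,
then recurse left with hi=value and right with lo=value.
Preorder trace (stopping at first violation):
  at node 7 with bounds (-inf, +inf): OK
  at node 1 with bounds (-inf, 7): OK
  at node 10 with bounds (7, +inf): OK
  at node 42 with bounds (10, +inf): OK
  at node 12 with bounds (10, 42): OK
  at node 13 with bounds (12, 42): OK
  at node 31 with bounds (13, 42): OK
No violation found at any node.
Result: Valid BST


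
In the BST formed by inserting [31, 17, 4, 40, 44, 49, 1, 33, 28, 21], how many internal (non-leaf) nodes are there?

Tree built from: [31, 17, 4, 40, 44, 49, 1, 33, 28, 21]
Tree (level-order array): [31, 17, 40, 4, 28, 33, 44, 1, None, 21, None, None, None, None, 49]
Rule: An internal node has at least one child.
Per-node child counts:
  node 31: 2 child(ren)
  node 17: 2 child(ren)
  node 4: 1 child(ren)
  node 1: 0 child(ren)
  node 28: 1 child(ren)
  node 21: 0 child(ren)
  node 40: 2 child(ren)
  node 33: 0 child(ren)
  node 44: 1 child(ren)
  node 49: 0 child(ren)
Matching nodes: [31, 17, 4, 28, 40, 44]
Count of internal (non-leaf) nodes: 6


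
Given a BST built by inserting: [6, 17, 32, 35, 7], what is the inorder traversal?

Tree insertion order: [6, 17, 32, 35, 7]
Tree (level-order array): [6, None, 17, 7, 32, None, None, None, 35]
Inorder traversal: [6, 7, 17, 32, 35]


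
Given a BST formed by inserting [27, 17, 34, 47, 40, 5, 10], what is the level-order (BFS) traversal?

Tree insertion order: [27, 17, 34, 47, 40, 5, 10]
Tree (level-order array): [27, 17, 34, 5, None, None, 47, None, 10, 40]
BFS from the root, enqueuing left then right child of each popped node:
  queue [27] -> pop 27, enqueue [17, 34], visited so far: [27]
  queue [17, 34] -> pop 17, enqueue [5], visited so far: [27, 17]
  queue [34, 5] -> pop 34, enqueue [47], visited so far: [27, 17, 34]
  queue [5, 47] -> pop 5, enqueue [10], visited so far: [27, 17, 34, 5]
  queue [47, 10] -> pop 47, enqueue [40], visited so far: [27, 17, 34, 5, 47]
  queue [10, 40] -> pop 10, enqueue [none], visited so far: [27, 17, 34, 5, 47, 10]
  queue [40] -> pop 40, enqueue [none], visited so far: [27, 17, 34, 5, 47, 10, 40]
Result: [27, 17, 34, 5, 47, 10, 40]


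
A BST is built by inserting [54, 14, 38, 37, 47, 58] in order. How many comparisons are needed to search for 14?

Search path for 14: 54 -> 14
Found: True
Comparisons: 2


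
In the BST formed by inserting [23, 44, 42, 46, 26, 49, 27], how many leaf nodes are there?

Tree built from: [23, 44, 42, 46, 26, 49, 27]
Tree (level-order array): [23, None, 44, 42, 46, 26, None, None, 49, None, 27]
Rule: A leaf has 0 children.
Per-node child counts:
  node 23: 1 child(ren)
  node 44: 2 child(ren)
  node 42: 1 child(ren)
  node 26: 1 child(ren)
  node 27: 0 child(ren)
  node 46: 1 child(ren)
  node 49: 0 child(ren)
Matching nodes: [27, 49]
Count of leaf nodes: 2


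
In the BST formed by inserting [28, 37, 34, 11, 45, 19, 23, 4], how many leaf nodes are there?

Tree built from: [28, 37, 34, 11, 45, 19, 23, 4]
Tree (level-order array): [28, 11, 37, 4, 19, 34, 45, None, None, None, 23]
Rule: A leaf has 0 children.
Per-node child counts:
  node 28: 2 child(ren)
  node 11: 2 child(ren)
  node 4: 0 child(ren)
  node 19: 1 child(ren)
  node 23: 0 child(ren)
  node 37: 2 child(ren)
  node 34: 0 child(ren)
  node 45: 0 child(ren)
Matching nodes: [4, 23, 34, 45]
Count of leaf nodes: 4


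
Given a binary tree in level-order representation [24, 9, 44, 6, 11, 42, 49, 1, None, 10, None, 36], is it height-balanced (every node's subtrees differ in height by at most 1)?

Tree (level-order array): [24, 9, 44, 6, 11, 42, 49, 1, None, 10, None, 36]
Definition: a tree is height-balanced if, at every node, |h(left) - h(right)| <= 1 (empty subtree has height -1).
Bottom-up per-node check:
  node 1: h_left=-1, h_right=-1, diff=0 [OK], height=0
  node 6: h_left=0, h_right=-1, diff=1 [OK], height=1
  node 10: h_left=-1, h_right=-1, diff=0 [OK], height=0
  node 11: h_left=0, h_right=-1, diff=1 [OK], height=1
  node 9: h_left=1, h_right=1, diff=0 [OK], height=2
  node 36: h_left=-1, h_right=-1, diff=0 [OK], height=0
  node 42: h_left=0, h_right=-1, diff=1 [OK], height=1
  node 49: h_left=-1, h_right=-1, diff=0 [OK], height=0
  node 44: h_left=1, h_right=0, diff=1 [OK], height=2
  node 24: h_left=2, h_right=2, diff=0 [OK], height=3
All nodes satisfy the balance condition.
Result: Balanced


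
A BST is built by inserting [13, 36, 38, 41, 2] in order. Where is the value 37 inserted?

Starting tree (level order): [13, 2, 36, None, None, None, 38, None, 41]
Insertion path: 13 -> 36 -> 38
Result: insert 37 as left child of 38
Final tree (level order): [13, 2, 36, None, None, None, 38, 37, 41]


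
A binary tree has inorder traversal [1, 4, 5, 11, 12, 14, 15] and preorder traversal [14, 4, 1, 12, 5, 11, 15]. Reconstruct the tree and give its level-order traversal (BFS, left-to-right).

Inorder:  [1, 4, 5, 11, 12, 14, 15]
Preorder: [14, 4, 1, 12, 5, 11, 15]
Algorithm: preorder visits root first, so consume preorder in order;
for each root, split the current inorder slice at that value into
left-subtree inorder and right-subtree inorder, then recurse.
Recursive splits:
  root=14; inorder splits into left=[1, 4, 5, 11, 12], right=[15]
  root=4; inorder splits into left=[1], right=[5, 11, 12]
  root=1; inorder splits into left=[], right=[]
  root=12; inorder splits into left=[5, 11], right=[]
  root=5; inorder splits into left=[], right=[11]
  root=11; inorder splits into left=[], right=[]
  root=15; inorder splits into left=[], right=[]
Reconstructed level-order: [14, 4, 15, 1, 12, 5, 11]


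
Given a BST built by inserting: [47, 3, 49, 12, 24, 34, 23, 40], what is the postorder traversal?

Tree insertion order: [47, 3, 49, 12, 24, 34, 23, 40]
Tree (level-order array): [47, 3, 49, None, 12, None, None, None, 24, 23, 34, None, None, None, 40]
Postorder traversal: [23, 40, 34, 24, 12, 3, 49, 47]


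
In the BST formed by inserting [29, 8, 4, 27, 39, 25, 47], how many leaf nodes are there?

Tree built from: [29, 8, 4, 27, 39, 25, 47]
Tree (level-order array): [29, 8, 39, 4, 27, None, 47, None, None, 25]
Rule: A leaf has 0 children.
Per-node child counts:
  node 29: 2 child(ren)
  node 8: 2 child(ren)
  node 4: 0 child(ren)
  node 27: 1 child(ren)
  node 25: 0 child(ren)
  node 39: 1 child(ren)
  node 47: 0 child(ren)
Matching nodes: [4, 25, 47]
Count of leaf nodes: 3


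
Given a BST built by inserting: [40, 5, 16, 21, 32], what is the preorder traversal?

Tree insertion order: [40, 5, 16, 21, 32]
Tree (level-order array): [40, 5, None, None, 16, None, 21, None, 32]
Preorder traversal: [40, 5, 16, 21, 32]


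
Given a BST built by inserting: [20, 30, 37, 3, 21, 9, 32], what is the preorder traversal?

Tree insertion order: [20, 30, 37, 3, 21, 9, 32]
Tree (level-order array): [20, 3, 30, None, 9, 21, 37, None, None, None, None, 32]
Preorder traversal: [20, 3, 9, 30, 21, 37, 32]


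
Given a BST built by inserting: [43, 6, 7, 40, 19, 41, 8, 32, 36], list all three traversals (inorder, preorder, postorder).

Tree insertion order: [43, 6, 7, 40, 19, 41, 8, 32, 36]
Tree (level-order array): [43, 6, None, None, 7, None, 40, 19, 41, 8, 32, None, None, None, None, None, 36]
Inorder (L, root, R): [6, 7, 8, 19, 32, 36, 40, 41, 43]
Preorder (root, L, R): [43, 6, 7, 40, 19, 8, 32, 36, 41]
Postorder (L, R, root): [8, 36, 32, 19, 41, 40, 7, 6, 43]


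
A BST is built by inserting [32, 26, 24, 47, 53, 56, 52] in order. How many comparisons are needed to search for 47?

Search path for 47: 32 -> 47
Found: True
Comparisons: 2


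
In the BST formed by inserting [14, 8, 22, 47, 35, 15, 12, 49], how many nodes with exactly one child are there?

Tree built from: [14, 8, 22, 47, 35, 15, 12, 49]
Tree (level-order array): [14, 8, 22, None, 12, 15, 47, None, None, None, None, 35, 49]
Rule: These are nodes with exactly 1 non-null child.
Per-node child counts:
  node 14: 2 child(ren)
  node 8: 1 child(ren)
  node 12: 0 child(ren)
  node 22: 2 child(ren)
  node 15: 0 child(ren)
  node 47: 2 child(ren)
  node 35: 0 child(ren)
  node 49: 0 child(ren)
Matching nodes: [8]
Count of nodes with exactly one child: 1


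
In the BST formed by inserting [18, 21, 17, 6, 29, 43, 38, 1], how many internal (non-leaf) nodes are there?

Tree built from: [18, 21, 17, 6, 29, 43, 38, 1]
Tree (level-order array): [18, 17, 21, 6, None, None, 29, 1, None, None, 43, None, None, 38]
Rule: An internal node has at least one child.
Per-node child counts:
  node 18: 2 child(ren)
  node 17: 1 child(ren)
  node 6: 1 child(ren)
  node 1: 0 child(ren)
  node 21: 1 child(ren)
  node 29: 1 child(ren)
  node 43: 1 child(ren)
  node 38: 0 child(ren)
Matching nodes: [18, 17, 6, 21, 29, 43]
Count of internal (non-leaf) nodes: 6


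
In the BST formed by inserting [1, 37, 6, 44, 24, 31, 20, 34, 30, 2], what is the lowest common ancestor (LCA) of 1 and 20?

Tree insertion order: [1, 37, 6, 44, 24, 31, 20, 34, 30, 2]
Tree (level-order array): [1, None, 37, 6, 44, 2, 24, None, None, None, None, 20, 31, None, None, 30, 34]
In a BST, the LCA of p=1, q=20 is the first node v on the
root-to-leaf path with p <= v <= q (go left if both < v, right if both > v).
Walk from root:
  at 1: 1 <= 1 <= 20, this is the LCA
LCA = 1


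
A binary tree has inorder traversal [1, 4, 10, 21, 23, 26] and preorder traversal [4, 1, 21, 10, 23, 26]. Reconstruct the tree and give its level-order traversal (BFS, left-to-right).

Inorder:  [1, 4, 10, 21, 23, 26]
Preorder: [4, 1, 21, 10, 23, 26]
Algorithm: preorder visits root first, so consume preorder in order;
for each root, split the current inorder slice at that value into
left-subtree inorder and right-subtree inorder, then recurse.
Recursive splits:
  root=4; inorder splits into left=[1], right=[10, 21, 23, 26]
  root=1; inorder splits into left=[], right=[]
  root=21; inorder splits into left=[10], right=[23, 26]
  root=10; inorder splits into left=[], right=[]
  root=23; inorder splits into left=[], right=[26]
  root=26; inorder splits into left=[], right=[]
Reconstructed level-order: [4, 1, 21, 10, 23, 26]


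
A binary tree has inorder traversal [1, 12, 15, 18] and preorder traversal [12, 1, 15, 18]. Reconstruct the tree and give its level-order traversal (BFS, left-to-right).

Inorder:  [1, 12, 15, 18]
Preorder: [12, 1, 15, 18]
Algorithm: preorder visits root first, so consume preorder in order;
for each root, split the current inorder slice at that value into
left-subtree inorder and right-subtree inorder, then recurse.
Recursive splits:
  root=12; inorder splits into left=[1], right=[15, 18]
  root=1; inorder splits into left=[], right=[]
  root=15; inorder splits into left=[], right=[18]
  root=18; inorder splits into left=[], right=[]
Reconstructed level-order: [12, 1, 15, 18]


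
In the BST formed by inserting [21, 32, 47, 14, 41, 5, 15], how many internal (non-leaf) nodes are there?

Tree built from: [21, 32, 47, 14, 41, 5, 15]
Tree (level-order array): [21, 14, 32, 5, 15, None, 47, None, None, None, None, 41]
Rule: An internal node has at least one child.
Per-node child counts:
  node 21: 2 child(ren)
  node 14: 2 child(ren)
  node 5: 0 child(ren)
  node 15: 0 child(ren)
  node 32: 1 child(ren)
  node 47: 1 child(ren)
  node 41: 0 child(ren)
Matching nodes: [21, 14, 32, 47]
Count of internal (non-leaf) nodes: 4


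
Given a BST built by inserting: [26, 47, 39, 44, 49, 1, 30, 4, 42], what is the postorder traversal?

Tree insertion order: [26, 47, 39, 44, 49, 1, 30, 4, 42]
Tree (level-order array): [26, 1, 47, None, 4, 39, 49, None, None, 30, 44, None, None, None, None, 42]
Postorder traversal: [4, 1, 30, 42, 44, 39, 49, 47, 26]


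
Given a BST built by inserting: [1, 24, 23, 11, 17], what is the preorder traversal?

Tree insertion order: [1, 24, 23, 11, 17]
Tree (level-order array): [1, None, 24, 23, None, 11, None, None, 17]
Preorder traversal: [1, 24, 23, 11, 17]


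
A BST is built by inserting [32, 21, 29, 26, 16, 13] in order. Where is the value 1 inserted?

Starting tree (level order): [32, 21, None, 16, 29, 13, None, 26]
Insertion path: 32 -> 21 -> 16 -> 13
Result: insert 1 as left child of 13
Final tree (level order): [32, 21, None, 16, 29, 13, None, 26, None, 1]


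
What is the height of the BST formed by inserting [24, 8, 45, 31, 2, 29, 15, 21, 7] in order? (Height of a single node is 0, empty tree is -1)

Insertion order: [24, 8, 45, 31, 2, 29, 15, 21, 7]
Tree (level-order array): [24, 8, 45, 2, 15, 31, None, None, 7, None, 21, 29]
Compute height bottom-up (empty subtree = -1):
  height(7) = 1 + max(-1, -1) = 0
  height(2) = 1 + max(-1, 0) = 1
  height(21) = 1 + max(-1, -1) = 0
  height(15) = 1 + max(-1, 0) = 1
  height(8) = 1 + max(1, 1) = 2
  height(29) = 1 + max(-1, -1) = 0
  height(31) = 1 + max(0, -1) = 1
  height(45) = 1 + max(1, -1) = 2
  height(24) = 1 + max(2, 2) = 3
Height = 3


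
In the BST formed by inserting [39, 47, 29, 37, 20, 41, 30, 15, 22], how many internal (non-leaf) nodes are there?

Tree built from: [39, 47, 29, 37, 20, 41, 30, 15, 22]
Tree (level-order array): [39, 29, 47, 20, 37, 41, None, 15, 22, 30]
Rule: An internal node has at least one child.
Per-node child counts:
  node 39: 2 child(ren)
  node 29: 2 child(ren)
  node 20: 2 child(ren)
  node 15: 0 child(ren)
  node 22: 0 child(ren)
  node 37: 1 child(ren)
  node 30: 0 child(ren)
  node 47: 1 child(ren)
  node 41: 0 child(ren)
Matching nodes: [39, 29, 20, 37, 47]
Count of internal (non-leaf) nodes: 5


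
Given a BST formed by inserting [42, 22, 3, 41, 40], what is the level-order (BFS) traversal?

Tree insertion order: [42, 22, 3, 41, 40]
Tree (level-order array): [42, 22, None, 3, 41, None, None, 40]
BFS from the root, enqueuing left then right child of each popped node:
  queue [42] -> pop 42, enqueue [22], visited so far: [42]
  queue [22] -> pop 22, enqueue [3, 41], visited so far: [42, 22]
  queue [3, 41] -> pop 3, enqueue [none], visited so far: [42, 22, 3]
  queue [41] -> pop 41, enqueue [40], visited so far: [42, 22, 3, 41]
  queue [40] -> pop 40, enqueue [none], visited so far: [42, 22, 3, 41, 40]
Result: [42, 22, 3, 41, 40]


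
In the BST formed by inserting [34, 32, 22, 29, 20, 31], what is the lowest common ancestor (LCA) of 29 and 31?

Tree insertion order: [34, 32, 22, 29, 20, 31]
Tree (level-order array): [34, 32, None, 22, None, 20, 29, None, None, None, 31]
In a BST, the LCA of p=29, q=31 is the first node v on the
root-to-leaf path with p <= v <= q (go left if both < v, right if both > v).
Walk from root:
  at 34: both 29 and 31 < 34, go left
  at 32: both 29 and 31 < 32, go left
  at 22: both 29 and 31 > 22, go right
  at 29: 29 <= 29 <= 31, this is the LCA
LCA = 29


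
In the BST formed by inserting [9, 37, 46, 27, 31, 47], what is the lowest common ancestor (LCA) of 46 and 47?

Tree insertion order: [9, 37, 46, 27, 31, 47]
Tree (level-order array): [9, None, 37, 27, 46, None, 31, None, 47]
In a BST, the LCA of p=46, q=47 is the first node v on the
root-to-leaf path with p <= v <= q (go left if both < v, right if both > v).
Walk from root:
  at 9: both 46 and 47 > 9, go right
  at 37: both 46 and 47 > 37, go right
  at 46: 46 <= 46 <= 47, this is the LCA
LCA = 46


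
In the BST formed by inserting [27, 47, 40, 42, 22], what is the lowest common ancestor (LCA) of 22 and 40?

Tree insertion order: [27, 47, 40, 42, 22]
Tree (level-order array): [27, 22, 47, None, None, 40, None, None, 42]
In a BST, the LCA of p=22, q=40 is the first node v on the
root-to-leaf path with p <= v <= q (go left if both < v, right if both > v).
Walk from root:
  at 27: 22 <= 27 <= 40, this is the LCA
LCA = 27


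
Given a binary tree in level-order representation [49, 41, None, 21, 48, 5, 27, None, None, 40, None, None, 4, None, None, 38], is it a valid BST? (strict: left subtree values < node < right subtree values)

Level-order array: [49, 41, None, 21, 48, 5, 27, None, None, 40, None, None, 4, None, None, 38]
Validate using subtree bounds (lo, hi): at each node, require lo < value < hi,
then recurse left with hi=value and right with lo=value.
Preorder trace (stopping at first violation):
  at node 49 with bounds (-inf, +inf): OK
  at node 41 with bounds (-inf, 49): OK
  at node 21 with bounds (-inf, 41): OK
  at node 5 with bounds (-inf, 21): OK
  at node 40 with bounds (-inf, 5): VIOLATION
Node 40 violates its bound: not (-inf < 40 < 5).
Result: Not a valid BST
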